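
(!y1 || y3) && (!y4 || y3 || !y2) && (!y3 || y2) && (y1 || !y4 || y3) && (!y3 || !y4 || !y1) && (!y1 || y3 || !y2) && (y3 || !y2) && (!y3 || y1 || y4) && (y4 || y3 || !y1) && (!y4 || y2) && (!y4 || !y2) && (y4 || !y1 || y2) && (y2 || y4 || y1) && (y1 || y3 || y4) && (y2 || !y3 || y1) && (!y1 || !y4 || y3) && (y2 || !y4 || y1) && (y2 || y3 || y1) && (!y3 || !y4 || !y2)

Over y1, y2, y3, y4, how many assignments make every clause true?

1

There are 2^4 = 16 truth assignments over (y1, y2, y3, y4).
Check each against the 19 clauses (columns in the order y1, y2, y3, y4):
  F F F F  ✗ fails (y2 || y4 || y1)
  F F F T  ✗ fails (y1 || !y4 || y3)
  F F T F  ✗ fails (!y3 || y2)
  F F T T  ✗ fails (!y3 || y2)
  F T F F  ✗ fails (y3 || !y2)
  F T F T  ✗ fails (!y4 || y3 || !y2)
  F T T F  ✗ fails (!y3 || y1 || y4)
  F T T T  ✗ fails (!y4 || !y2)
  T F F F  ✗ fails (!y1 || y3)
  T F F T  ✗ fails (!y1 || y3)
  T F T F  ✗ fails (!y3 || y2)
  T F T T  ✗ fails (!y3 || y2)
  T T F F  ✗ fails (!y1 || y3)
  T T F T  ✗ fails (!y1 || y3)
  T T T F  ✓ satisfies all
  T T T T  ✗ fails (!y3 || !y4 || !y1)
1 of the 16 rows is a model.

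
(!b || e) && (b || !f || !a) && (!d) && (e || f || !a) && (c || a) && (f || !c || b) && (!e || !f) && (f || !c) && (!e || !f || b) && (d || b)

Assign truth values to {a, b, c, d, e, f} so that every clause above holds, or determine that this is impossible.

a: true; b: true; c: false; d: false; e: true; f: false

From the singleton clause (!d), d = false.
From the singleton clause (b), b = true.
From the singleton clause (e), e = true.
From the singleton clause (!f), f = false.
From the singleton clause (!c), c = false.
From the singleton clause (a), a = true.
All clauses are satisfied.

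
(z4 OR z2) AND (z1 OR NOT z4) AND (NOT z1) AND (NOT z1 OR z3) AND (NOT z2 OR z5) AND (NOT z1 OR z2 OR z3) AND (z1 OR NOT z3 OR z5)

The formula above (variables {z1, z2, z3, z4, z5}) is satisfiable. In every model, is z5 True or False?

Suppose z5 = false.
From the singleton clause (NOT z1), z1 = false.
From the singleton clause (NOT z4), z4 = false.
From the singleton clause (z2), z2 = true.
That conflicts with the unit clause (NOT z2).
So every satisfying assignment has z5 = True.

True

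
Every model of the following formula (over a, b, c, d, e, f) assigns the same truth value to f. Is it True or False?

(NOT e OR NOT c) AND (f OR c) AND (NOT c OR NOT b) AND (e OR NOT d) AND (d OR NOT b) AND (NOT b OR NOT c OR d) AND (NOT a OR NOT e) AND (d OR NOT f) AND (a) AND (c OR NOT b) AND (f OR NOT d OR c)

Suppose f = true.
The clause (d) is unit, so d = true.
The clause (e) is unit, so e = true.
The clause (NOT c) is unit, so c = false.
The clause (NOT a) is unit, so a = false.
That conflicts with the unit clause (a).
So every satisfying assignment has f = False.

False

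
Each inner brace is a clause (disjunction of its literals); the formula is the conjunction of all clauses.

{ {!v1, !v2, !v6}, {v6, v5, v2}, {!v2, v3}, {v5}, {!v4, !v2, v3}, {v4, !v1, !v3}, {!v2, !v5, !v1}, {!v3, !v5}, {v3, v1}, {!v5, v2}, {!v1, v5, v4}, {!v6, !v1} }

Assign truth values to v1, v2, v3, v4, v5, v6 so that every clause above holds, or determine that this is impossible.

UNSATISFIABLE

Unit clause (v5) forces v5 = true.
Unit clause (!v3) forces v3 = false.
Unit clause (!v2) forces v2 = false.
But (v2) is also a unit clause — contradiction.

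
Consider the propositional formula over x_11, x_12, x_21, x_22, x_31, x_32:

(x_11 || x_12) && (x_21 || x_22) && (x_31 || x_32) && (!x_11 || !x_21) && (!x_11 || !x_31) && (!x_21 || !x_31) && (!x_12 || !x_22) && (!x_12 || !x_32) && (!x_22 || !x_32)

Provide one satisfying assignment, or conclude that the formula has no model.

UNSATISFIABLE

Try x_11 = true.
The clause (!x_21) is unit, so x_21 = false.
The clause (x_22) is unit, so x_22 = true.
The clause (!x_31) is unit, so x_31 = false.
The clause (x_32) is unit, so x_32 = true.
Now (!x_32) is unsatisfied and unit — conflict.
Undo x_11 and try x_11 = false.
The clause (x_12) is unit, so x_12 = true.
The clause (!x_22) is unit, so x_22 = false.
The clause (x_21) is unit, so x_21 = true.
The clause (!x_31) is unit, so x_31 = false.
The clause (x_32) is unit, so x_32 = true.
Now (!x_32) is unsatisfied and unit — conflict.
Either choice for x_11 ends in contradiction.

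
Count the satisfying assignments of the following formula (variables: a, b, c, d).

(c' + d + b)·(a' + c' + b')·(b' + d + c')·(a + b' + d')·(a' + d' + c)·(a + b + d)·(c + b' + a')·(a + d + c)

4

There are 2^4 = 16 truth assignments over (a, b, c, d).
Check each against the 8 clauses (columns in the order a, b, c, d):
  F F F F  ✗ fails (a + b + d)
  F F F T  ✓ satisfies all
  F F T F  ✗ fails (c' + d + b)
  F F T T  ✓ satisfies all
  F T F F  ✗ fails (a + d + c)
  F T F T  ✗ fails (a + b' + d')
  F T T F  ✗ fails (b' + d + c')
  F T T T  ✗ fails (a + b' + d')
  T F F F  ✓ satisfies all
  T F F T  ✗ fails (a' + d' + c)
  T F T F  ✗ fails (c' + d + b)
  T F T T  ✓ satisfies all
  T T F F  ✗ fails (c + b' + a')
  T T F T  ✗ fails (a' + d' + c)
  T T T F  ✗ fails (a' + c' + b')
  T T T T  ✗ fails (a' + c' + b')
4 of the 16 rows are models.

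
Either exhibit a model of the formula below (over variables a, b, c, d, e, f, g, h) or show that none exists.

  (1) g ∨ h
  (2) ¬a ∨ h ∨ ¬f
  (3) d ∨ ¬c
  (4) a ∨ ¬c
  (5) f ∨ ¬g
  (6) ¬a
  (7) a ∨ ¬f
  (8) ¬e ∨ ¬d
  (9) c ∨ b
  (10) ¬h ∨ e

a: False; b: True; c: False; d: False; e: True; f: False; g: False; h: True

The clause (¬a) is unit, so a = False.
The clause (¬c) is unit, so c = False.
The clause (¬f) is unit, so f = False.
The clause (¬g) is unit, so g = False.
The clause (h) is unit, so h = True.
The clause (b) is unit, so b = True.
The clause (e) is unit, so e = True.
The clause (¬d) is unit, so d = False.
This assignment satisfies each clause.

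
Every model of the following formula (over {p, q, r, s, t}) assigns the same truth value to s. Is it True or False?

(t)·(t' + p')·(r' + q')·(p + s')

False

Suppose s = 1.
The clause (t) is unit, so t = 1.
The clause (p') is unit, so p = 0.
That conflicts with the unit clause (p).
So every satisfying assignment has s = False.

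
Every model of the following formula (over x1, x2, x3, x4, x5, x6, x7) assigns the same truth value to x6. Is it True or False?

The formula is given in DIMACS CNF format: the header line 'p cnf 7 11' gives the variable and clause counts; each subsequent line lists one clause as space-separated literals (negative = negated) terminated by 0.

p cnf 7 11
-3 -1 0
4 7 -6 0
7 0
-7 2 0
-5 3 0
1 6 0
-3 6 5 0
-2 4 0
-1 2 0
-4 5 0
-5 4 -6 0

Suppose x6 = False.
Unit clause (x7) forces x7 = True.
Unit clause (x2) forces x2 = True.
Unit clause (x1) forces x1 = True.
Unit clause (¬x3) forces x3 = False.
Unit clause (¬x5) forces x5 = False.
Unit clause (x4) forces x4 = True.
That conflicts with the unit clause (¬x4).
So every satisfying assignment has x6 = True.

True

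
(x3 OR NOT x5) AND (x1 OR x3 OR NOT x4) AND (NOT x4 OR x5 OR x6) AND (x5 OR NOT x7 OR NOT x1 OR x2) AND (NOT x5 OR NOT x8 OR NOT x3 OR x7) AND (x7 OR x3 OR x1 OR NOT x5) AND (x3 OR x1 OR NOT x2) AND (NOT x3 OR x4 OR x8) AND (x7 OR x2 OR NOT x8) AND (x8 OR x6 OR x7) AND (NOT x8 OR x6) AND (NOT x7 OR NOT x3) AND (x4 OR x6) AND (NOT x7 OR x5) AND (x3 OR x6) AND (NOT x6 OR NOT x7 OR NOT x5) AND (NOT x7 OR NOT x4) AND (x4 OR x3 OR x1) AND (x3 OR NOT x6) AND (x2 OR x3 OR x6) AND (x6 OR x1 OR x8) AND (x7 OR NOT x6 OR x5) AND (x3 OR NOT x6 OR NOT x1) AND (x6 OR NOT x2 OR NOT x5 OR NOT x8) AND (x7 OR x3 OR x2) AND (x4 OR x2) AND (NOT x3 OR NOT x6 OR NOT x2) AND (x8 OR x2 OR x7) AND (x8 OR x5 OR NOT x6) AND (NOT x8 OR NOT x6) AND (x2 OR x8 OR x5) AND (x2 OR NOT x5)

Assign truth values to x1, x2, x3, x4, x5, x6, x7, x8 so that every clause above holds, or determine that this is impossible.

Branch on x3: set x3 = true.
The clause (NOT x7) is unit, so x7 = false.
Branch on x5: set x5 = false.
The clause (NOT x6) is unit, so x6 = false.
The clause (NOT x4) is unit, so x4 = false.
Now (x4) is unsatisfied and unit — conflict.
Undo x5 and try x5 = true.
The clause (NOT x8) is unit, so x8 = false.
The clause (x4) is unit, so x4 = true.
The clause (x6) is unit, so x6 = true.
The clause (NOT x2) is unit, so x2 = false.
Now (x2) is unsatisfied and unit — conflict.
Either choice for x5 ends in contradiction.
Undo x3 and try x3 = false.
The clause (NOT x5) is unit, so x5 = false.
The clause (NOT x7) is unit, so x7 = false.
The clause (x6) is unit, so x6 = true.
Now (NOT x6) is unsatisfied and unit — conflict.
Either choice for x3 ends in contradiction.

UNSATISFIABLE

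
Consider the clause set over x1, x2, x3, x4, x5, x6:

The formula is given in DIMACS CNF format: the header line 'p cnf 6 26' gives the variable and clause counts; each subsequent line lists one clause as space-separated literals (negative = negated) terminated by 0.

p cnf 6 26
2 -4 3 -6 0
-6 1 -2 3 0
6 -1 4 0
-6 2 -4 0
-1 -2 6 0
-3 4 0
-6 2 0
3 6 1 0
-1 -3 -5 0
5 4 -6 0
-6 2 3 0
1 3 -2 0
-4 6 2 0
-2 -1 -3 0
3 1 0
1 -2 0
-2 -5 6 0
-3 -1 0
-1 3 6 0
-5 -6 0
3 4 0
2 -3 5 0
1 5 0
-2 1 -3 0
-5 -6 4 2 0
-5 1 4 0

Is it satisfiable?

Case x3 = False:
Unit clause (x1) forces x1 = True.
Unit clause (x6) forces x6 = True.
Unit clause (x2) forces x2 = True.
Unit clause (¬x5) forces x5 = False.
Unit clause (x4) forces x4 = True.
Every clause now holds.
A satisfying assignment: x1=True,  x2=True,  x3=False,  x4=True,  x5=False,  x6=True.

Yes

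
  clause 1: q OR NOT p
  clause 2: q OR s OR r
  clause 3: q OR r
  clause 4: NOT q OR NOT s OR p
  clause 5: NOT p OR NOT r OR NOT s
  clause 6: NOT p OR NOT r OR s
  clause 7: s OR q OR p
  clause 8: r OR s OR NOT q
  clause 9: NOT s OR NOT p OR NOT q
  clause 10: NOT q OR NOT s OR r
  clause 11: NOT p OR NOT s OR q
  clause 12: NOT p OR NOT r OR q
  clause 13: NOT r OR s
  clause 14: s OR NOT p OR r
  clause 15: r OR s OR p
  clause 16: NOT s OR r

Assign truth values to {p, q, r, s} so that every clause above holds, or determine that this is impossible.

p ↦ false; q ↦ false; r ↦ true; s ↦ true

Try q = false.
(NOT p) alone gives p = false.
(r) alone gives r = true.
(s) alone gives s = true.
All clauses are satisfied.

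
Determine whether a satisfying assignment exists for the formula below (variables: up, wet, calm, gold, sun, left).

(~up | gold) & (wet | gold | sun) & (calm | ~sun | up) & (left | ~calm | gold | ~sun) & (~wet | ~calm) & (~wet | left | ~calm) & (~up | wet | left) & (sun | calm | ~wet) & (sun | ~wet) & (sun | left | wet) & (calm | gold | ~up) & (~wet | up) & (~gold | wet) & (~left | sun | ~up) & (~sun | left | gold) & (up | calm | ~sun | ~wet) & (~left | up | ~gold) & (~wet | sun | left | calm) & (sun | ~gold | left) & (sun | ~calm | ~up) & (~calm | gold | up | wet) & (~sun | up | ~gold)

Yes

Suppose up = 1.
Unit clause (gold) forces gold = 1.
Unit clause (wet) forces wet = 1.
Unit clause (~calm) forces calm = 0.
Unit clause (sun) forces sun = 1.
No clause remains; left is free.
A satisfying assignment: up=1, wet=1, calm=0, gold=1, sun=1, left=1.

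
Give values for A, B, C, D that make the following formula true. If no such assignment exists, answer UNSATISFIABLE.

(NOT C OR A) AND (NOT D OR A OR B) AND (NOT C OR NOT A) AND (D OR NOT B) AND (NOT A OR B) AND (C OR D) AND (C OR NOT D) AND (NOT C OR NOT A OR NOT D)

UNSATISFIABLE

Try C = false.
Unit clause (D) forces D = true.
Now (NOT D) is unsatisfied and unit — conflict.
Backtrack on C: now try C = true.
Unit clause (A) forces A = true.
Now (NOT A) is unsatisfied and unit — conflict.
Both values of C lead to a conflict.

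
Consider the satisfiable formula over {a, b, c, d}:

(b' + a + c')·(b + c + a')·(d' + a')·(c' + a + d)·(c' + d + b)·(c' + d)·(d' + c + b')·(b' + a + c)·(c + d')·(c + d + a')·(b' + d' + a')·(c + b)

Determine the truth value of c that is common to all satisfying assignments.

Suppose c = 0.
From the singleton clause (d'), d = 0.
From the singleton clause (a'), a = 0.
From the singleton clause (b'), b = 0.
But (b) is also a unit clause — contradiction.
So every satisfying assignment has c = True.

True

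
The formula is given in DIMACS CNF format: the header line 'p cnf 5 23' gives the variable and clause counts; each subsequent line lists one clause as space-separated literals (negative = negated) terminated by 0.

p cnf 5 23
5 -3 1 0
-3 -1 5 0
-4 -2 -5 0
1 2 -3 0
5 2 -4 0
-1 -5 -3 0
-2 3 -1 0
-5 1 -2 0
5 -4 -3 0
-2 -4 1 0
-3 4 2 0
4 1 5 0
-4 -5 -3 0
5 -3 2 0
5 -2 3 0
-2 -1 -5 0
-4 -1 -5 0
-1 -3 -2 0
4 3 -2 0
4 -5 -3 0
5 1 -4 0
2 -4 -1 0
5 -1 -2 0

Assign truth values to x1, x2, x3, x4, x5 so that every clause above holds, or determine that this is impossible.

x1: True, x2: False, x3: False, x4: False, x5: False

Try x5 = False.
Try x3 = False.
(¬x2) alone gives x2 = False.
(¬x4) alone gives x4 = False.
(x1) alone gives x1 = True.
All clauses are satisfied.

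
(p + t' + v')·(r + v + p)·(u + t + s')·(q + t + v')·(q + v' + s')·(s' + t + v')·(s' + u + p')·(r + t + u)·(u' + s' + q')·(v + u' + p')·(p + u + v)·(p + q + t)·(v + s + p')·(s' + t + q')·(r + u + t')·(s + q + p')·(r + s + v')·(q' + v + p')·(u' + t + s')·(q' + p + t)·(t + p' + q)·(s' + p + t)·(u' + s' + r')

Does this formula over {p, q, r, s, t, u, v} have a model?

Yes, satisfiable

Try p = 1.
Try s = 0.
(v) alone gives v = 1.
(q) alone gives q = 1.
(r) alone gives r = 1.
No clause remains; t, u are free.
A satisfying assignment: p: 1; q: 1; r: 1; s: 0; t: 0; u: 1; v: 1.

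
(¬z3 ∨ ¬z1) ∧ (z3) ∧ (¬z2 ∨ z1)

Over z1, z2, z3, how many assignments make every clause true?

There are 2^3 = 8 truth assignments over (z1, z2, z3).
Split on z2. With z2 = True, the clauses containing z2 are satisfied and ¬z2 drops from the rest; 0 of the 2^2 = 4 assignments to the other variables satisfy what remains.
With z2 = False, by the same count on the reduced clause set, 1 assignment works.
Total: 0 + 1 = 1.

1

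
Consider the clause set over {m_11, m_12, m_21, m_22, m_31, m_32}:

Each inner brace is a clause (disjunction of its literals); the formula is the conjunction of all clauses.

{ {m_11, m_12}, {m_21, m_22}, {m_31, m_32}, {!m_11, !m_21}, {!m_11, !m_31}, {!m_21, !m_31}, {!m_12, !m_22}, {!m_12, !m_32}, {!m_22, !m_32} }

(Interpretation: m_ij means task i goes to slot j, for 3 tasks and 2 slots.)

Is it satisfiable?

Try m_11 = true.
(!m_21) alone gives m_21 = false.
(m_22) alone gives m_22 = true.
(!m_31) alone gives m_31 = false.
(m_32) alone gives m_32 = true.
Now (!m_32) is unsatisfied and unit — conflict.
That branch fails; take m_11 = false instead.
(m_12) alone gives m_12 = true.
(!m_22) alone gives m_22 = false.
(m_21) alone gives m_21 = true.
(!m_31) alone gives m_31 = false.
(m_32) alone gives m_32 = true.
Now (!m_32) is unsatisfied and unit — conflict.
Both values of m_11 lead to a conflict.
No assignment satisfies every clause.

No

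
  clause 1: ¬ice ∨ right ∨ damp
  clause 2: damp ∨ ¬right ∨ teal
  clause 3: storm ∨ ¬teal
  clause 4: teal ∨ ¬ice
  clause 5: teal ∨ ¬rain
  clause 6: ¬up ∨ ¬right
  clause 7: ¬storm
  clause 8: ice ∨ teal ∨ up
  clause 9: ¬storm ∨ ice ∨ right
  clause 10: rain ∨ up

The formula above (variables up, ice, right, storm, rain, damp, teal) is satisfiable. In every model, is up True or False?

True

Suppose up = False.
The clause (¬storm) is unit, so storm = False.
The clause (¬teal) is unit, so teal = False.
The clause (¬ice) is unit, so ice = False.
But (ice) is also a unit clause — contradiction.
So every satisfying assignment has up = True.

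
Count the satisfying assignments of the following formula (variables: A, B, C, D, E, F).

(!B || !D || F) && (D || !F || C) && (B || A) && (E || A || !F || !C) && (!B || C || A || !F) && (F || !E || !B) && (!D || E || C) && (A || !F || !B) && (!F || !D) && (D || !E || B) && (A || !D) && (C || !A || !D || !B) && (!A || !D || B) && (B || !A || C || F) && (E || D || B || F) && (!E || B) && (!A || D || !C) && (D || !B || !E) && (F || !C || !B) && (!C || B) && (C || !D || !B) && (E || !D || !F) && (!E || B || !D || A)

There are 2^6 = 64 truth assignments over (A, B, C, D, E, F).
Split on B. With B = true, the clauses containing B are satisfied and !B drops from the rest; 2 of the 2^5 = 32 assignments to the other variables satisfy what remains.
With B = false, by the same count on the reduced clause set, 0 assignments work.
(One model: A=F, B=T, C=F, D=F, E=F, F=F.)
Total: 2 + 0 = 2.

2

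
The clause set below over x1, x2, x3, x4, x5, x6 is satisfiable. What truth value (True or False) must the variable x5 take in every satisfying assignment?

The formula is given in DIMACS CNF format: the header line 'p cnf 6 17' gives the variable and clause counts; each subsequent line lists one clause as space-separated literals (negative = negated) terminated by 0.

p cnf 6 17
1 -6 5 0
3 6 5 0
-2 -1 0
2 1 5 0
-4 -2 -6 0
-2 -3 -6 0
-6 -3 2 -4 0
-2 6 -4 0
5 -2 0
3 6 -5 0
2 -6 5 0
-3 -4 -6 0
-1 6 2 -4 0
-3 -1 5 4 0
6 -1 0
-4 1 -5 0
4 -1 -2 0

True

Suppose x5 = False.
From the singleton clause (¬x2), x2 = False.
From the singleton clause (x1), x1 = True.
From the singleton clause (¬x6), x6 = False.
Now (x6) is unsatisfied and unit — conflict.
So every satisfying assignment has x5 = True.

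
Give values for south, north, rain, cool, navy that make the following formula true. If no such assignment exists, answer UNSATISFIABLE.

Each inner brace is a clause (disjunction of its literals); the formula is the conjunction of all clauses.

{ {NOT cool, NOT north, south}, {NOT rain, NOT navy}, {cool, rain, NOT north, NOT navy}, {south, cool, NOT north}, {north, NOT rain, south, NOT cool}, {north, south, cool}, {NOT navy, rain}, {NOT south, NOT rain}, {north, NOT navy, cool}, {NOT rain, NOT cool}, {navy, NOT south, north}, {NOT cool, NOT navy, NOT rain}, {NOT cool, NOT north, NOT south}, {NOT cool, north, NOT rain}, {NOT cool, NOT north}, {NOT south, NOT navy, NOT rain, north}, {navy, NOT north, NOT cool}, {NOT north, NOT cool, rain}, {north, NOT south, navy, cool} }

south: true; north: true; rain: false; cool: false; navy: false

Branch on rain: set rain = false.
Unit clause (NOT navy) forces navy = false.
Branch on south: set south = true.
Unit clause (north) forces north = true.
Unit clause (NOT cool) forces cool = false.
Every clause now holds.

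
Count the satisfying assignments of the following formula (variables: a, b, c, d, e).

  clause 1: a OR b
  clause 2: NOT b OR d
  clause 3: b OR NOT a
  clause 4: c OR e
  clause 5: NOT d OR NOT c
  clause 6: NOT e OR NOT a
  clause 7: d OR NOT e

There are 2^5 = 32 truth assignments over (a, b, c, d, e).
Split on e. With e = true, the clauses containing e are satisfied and NOT e drops from the rest; 1 of the 2^4 = 16 assignments to the other variables satisfy what remains.
With e = false, by the same count on the reduced clause set, 0 assignments work.
Total: 1 + 0 = 1.

1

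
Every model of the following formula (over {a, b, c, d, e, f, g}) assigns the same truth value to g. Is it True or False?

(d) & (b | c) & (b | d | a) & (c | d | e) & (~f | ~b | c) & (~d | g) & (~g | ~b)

True

Suppose g = 0.
The clause (d) is unit, so d = 1.
That conflicts with the unit clause (~d).
So every satisfying assignment has g = True.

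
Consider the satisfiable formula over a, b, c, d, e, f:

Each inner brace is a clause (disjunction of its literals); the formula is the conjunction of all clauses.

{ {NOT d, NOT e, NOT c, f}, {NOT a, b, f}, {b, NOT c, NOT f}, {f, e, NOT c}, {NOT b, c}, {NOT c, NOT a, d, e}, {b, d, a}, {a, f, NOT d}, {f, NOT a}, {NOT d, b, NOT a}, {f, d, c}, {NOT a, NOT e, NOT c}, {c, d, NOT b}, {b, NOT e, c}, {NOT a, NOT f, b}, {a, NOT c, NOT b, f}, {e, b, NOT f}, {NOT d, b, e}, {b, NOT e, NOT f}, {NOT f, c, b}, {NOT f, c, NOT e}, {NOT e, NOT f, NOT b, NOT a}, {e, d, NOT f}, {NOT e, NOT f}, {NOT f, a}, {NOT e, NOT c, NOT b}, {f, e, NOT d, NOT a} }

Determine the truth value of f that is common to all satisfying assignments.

True

Suppose f = false.
The clause (NOT a) is unit, so a = false.
The clause (NOT d) is unit, so d = false.
The clause (b) is unit, so b = true.
The clause (c) is unit, so c = true.
But (NOT c) is also a unit clause — contradiction.
So every satisfying assignment has f = True.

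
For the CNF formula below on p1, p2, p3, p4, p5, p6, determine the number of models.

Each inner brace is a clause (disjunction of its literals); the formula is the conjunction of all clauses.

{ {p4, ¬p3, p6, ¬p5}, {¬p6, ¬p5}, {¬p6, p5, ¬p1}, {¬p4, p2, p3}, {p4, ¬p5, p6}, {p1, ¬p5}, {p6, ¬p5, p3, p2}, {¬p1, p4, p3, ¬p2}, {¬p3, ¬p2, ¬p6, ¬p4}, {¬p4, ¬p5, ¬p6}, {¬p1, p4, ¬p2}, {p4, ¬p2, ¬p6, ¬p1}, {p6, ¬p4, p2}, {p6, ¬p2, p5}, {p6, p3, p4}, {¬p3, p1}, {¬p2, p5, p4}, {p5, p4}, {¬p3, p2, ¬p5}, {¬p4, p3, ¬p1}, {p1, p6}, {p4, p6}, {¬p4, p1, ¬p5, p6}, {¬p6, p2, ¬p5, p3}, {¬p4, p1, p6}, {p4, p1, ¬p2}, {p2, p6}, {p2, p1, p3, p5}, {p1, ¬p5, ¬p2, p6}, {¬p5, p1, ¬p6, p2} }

2

There are 2^6 = 64 truth assignments over (p1, p2, p3, p4, p5, p6).
Split on p6. With p6 = True, the clauses containing p6 are satisfied and ¬p6 drops from the rest; 1 of the 2^5 = 32 assignments to the other variables satisfy what remains.
With p6 = False, by the same count on the reduced clause set, 1 assignment works.
(One model: p1=F, p2=T, p3=F, p4=T, p5=F, p6=T.)
Total: 1 + 1 = 2.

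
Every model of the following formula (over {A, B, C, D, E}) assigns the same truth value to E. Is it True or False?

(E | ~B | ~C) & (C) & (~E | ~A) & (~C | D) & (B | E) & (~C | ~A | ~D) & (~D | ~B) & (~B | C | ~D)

Suppose E = 0.
(C) alone gives C = 1.
(~B) alone gives B = 0.
But (B) is also a unit clause — contradiction.
So every satisfying assignment has E = True.

True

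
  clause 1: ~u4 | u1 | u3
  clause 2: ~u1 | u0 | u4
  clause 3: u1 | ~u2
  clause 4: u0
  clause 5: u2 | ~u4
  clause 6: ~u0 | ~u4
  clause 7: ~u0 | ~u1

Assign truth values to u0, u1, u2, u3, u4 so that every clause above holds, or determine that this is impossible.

u0: 1, u1: 0, u2: 0, u3: 0, u4: 0

The clause (u0) is unit, so u0 = 1.
The clause (~u4) is unit, so u4 = 0.
The clause (~u1) is unit, so u1 = 0.
The clause (~u2) is unit, so u2 = 0.
No clause remains; u3 is free.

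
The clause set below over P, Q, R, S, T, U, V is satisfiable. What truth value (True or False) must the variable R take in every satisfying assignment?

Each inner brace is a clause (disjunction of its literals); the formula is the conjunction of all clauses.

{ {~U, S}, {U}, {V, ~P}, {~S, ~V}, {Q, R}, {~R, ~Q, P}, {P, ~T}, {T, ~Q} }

Suppose R = 0.
Unit clause (U) forces U = 1.
Unit clause (S) forces S = 1.
Unit clause (~V) forces V = 0.
Unit clause (~P) forces P = 0.
Unit clause (Q) forces Q = 1.
Unit clause (~T) forces T = 0.
Now (T) is unsatisfied and unit — conflict.
So every satisfying assignment has R = True.

True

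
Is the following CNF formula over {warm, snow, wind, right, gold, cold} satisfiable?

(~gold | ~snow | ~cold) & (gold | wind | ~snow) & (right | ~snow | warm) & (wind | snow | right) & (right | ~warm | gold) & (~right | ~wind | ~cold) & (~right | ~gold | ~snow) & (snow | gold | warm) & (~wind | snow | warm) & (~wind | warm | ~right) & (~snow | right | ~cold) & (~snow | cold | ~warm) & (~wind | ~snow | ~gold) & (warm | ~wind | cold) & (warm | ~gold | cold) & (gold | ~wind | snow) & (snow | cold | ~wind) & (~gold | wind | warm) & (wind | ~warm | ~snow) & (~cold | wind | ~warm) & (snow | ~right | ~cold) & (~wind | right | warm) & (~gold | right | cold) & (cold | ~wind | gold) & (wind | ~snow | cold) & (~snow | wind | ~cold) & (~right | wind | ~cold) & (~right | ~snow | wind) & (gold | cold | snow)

Yes, satisfiable

Branch on gold: set gold = 1.
Branch on snow: set snow = 0.
Branch on wind: set wind = 1.
(warm) alone gives warm = 1.
(cold) alone gives cold = 1.
(~right) alone gives right = 0.
Every clause now holds.
A satisfying assignment: warm ↦ 1; snow ↦ 0; wind ↦ 1; right ↦ 0; gold ↦ 1; cold ↦ 1.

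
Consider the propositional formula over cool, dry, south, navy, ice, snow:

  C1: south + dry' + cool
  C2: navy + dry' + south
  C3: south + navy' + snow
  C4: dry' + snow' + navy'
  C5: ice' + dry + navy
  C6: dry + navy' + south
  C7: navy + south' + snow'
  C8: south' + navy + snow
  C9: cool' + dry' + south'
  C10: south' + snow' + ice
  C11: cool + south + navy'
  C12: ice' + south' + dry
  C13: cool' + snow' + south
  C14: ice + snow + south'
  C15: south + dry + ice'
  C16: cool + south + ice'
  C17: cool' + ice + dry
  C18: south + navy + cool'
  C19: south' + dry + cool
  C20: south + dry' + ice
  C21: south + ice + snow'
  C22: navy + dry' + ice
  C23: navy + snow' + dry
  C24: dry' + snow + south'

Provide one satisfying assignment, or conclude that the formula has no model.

cool=0,  dry=0,  south=0,  navy=0,  ice=0,  snow=0

Branch on south: set south = 0.
Branch on dry: set dry = 0.
The clause (navy') is unit, so navy = 0.
The clause (ice') is unit, so ice = 0.
The clause (cool') is unit, so cool = 0.
The clause (snow') is unit, so snow = 0.
All clauses are satisfied.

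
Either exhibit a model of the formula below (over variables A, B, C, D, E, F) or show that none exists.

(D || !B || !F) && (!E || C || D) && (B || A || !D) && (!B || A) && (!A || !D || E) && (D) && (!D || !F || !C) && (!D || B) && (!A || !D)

(D) alone gives D = true.
(B) alone gives B = true.
(A) alone gives A = true.
Now (!A) is unsatisfied and unit — conflict.

UNSATISFIABLE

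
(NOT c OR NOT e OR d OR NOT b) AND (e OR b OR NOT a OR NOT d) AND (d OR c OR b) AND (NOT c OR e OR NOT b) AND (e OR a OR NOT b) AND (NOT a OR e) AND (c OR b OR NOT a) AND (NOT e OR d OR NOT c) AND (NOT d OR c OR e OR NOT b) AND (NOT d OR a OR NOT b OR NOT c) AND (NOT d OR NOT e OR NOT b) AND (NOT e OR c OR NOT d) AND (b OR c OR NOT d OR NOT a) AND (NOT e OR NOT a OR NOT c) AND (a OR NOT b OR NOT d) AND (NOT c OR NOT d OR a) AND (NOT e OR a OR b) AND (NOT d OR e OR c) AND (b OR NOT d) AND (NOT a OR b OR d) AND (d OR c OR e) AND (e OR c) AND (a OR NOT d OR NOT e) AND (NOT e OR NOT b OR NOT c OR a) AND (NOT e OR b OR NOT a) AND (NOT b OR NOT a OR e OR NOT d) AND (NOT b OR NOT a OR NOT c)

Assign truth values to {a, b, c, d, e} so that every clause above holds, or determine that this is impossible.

a=false, b=false, c=true, d=false, e=false

Try a = false.
Try e = false.
Unit clause (NOT b) forces b = false.
Unit clause (NOT d) forces d = false.
Unit clause (c) forces c = true.
This assignment satisfies each clause.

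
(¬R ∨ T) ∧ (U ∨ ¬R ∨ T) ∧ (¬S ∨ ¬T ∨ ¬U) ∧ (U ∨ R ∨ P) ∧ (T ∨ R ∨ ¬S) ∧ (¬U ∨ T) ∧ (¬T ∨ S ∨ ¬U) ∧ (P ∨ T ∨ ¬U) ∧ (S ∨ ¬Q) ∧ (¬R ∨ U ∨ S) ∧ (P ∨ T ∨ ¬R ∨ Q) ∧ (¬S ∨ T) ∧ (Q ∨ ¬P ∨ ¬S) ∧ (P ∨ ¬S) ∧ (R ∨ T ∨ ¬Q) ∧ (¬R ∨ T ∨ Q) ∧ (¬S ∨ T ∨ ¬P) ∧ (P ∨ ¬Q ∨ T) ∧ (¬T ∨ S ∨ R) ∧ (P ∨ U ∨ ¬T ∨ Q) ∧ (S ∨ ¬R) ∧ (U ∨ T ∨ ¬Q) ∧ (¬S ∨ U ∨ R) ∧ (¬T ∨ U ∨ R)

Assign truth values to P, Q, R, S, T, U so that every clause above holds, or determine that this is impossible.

P ↦ True; Q ↦ False; R ↦ False; S ↦ False; T ↦ False; U ↦ False

Try R = False.
Try U = False.
Unit clause (P) forces P = True.
Unit clause (¬S) forces S = False.
Unit clause (¬Q) forces Q = False.
Unit clause (¬T) forces T = False.
This assignment satisfies each clause.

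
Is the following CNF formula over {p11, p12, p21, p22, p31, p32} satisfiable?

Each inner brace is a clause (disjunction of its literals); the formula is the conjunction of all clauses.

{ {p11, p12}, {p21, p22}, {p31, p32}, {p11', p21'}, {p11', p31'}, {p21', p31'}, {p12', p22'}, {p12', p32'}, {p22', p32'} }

Try p11 = 1.
From the singleton clause (p21'), p21 = 0.
From the singleton clause (p22), p22 = 1.
From the singleton clause (p31'), p31 = 0.
From the singleton clause (p32), p32 = 1.
But (p32') is also a unit clause — contradiction.
That branch fails; take p11 = 0 instead.
From the singleton clause (p12), p12 = 1.
From the singleton clause (p22'), p22 = 0.
From the singleton clause (p21), p21 = 1.
From the singleton clause (p31'), p31 = 0.
From the singleton clause (p32), p32 = 1.
But (p32') is also a unit clause — contradiction.
Either choice for p11 ends in contradiction.
No assignment satisfies every clause.

No, unsatisfiable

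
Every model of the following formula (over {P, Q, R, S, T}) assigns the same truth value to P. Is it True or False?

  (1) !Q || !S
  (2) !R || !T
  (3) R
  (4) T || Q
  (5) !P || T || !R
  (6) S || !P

Suppose P = true.
(R) alone gives R = true.
(!T) alone gives T = false.
Now (T) is unsatisfied and unit — conflict.
So every satisfying assignment has P = False.

False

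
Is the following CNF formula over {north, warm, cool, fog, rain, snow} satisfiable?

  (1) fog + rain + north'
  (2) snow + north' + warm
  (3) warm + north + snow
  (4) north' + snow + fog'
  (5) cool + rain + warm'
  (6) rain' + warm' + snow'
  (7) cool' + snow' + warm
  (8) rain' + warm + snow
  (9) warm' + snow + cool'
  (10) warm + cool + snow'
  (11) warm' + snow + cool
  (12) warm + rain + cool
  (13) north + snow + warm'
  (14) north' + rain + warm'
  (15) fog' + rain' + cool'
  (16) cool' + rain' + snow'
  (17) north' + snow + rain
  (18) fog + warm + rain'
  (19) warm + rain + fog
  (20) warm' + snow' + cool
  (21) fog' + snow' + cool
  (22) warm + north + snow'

Try fog = 1.
Try north = 0.
Try warm = 1.
(snow) alone gives snow = 1.
(rain') alone gives rain = 0.
(cool) alone gives cool = 1.
All clauses are satisfied.
A satisfying assignment: north=0; warm=1; cool=1; fog=1; rain=0; snow=1.

Satisfiable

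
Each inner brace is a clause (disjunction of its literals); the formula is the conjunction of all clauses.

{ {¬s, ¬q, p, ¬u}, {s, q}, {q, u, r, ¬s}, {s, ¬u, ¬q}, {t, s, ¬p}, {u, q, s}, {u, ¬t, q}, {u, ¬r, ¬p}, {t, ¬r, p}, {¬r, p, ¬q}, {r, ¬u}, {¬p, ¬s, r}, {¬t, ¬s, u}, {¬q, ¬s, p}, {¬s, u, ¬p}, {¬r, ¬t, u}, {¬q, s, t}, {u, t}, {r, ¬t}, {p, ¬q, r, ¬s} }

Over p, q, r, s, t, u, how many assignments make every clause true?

There are 2^6 = 64 truth assignments over (p, q, r, s, t, u).
Split on q. With q = True, the clauses containing q are satisfied and ¬q drops from the rest; 2 of the 2^5 = 32 assignments to the other variables satisfy what remains.
With q = False, by the same count on the reduced clause set, 3 assignments work.
Total: 2 + 3 = 5.

5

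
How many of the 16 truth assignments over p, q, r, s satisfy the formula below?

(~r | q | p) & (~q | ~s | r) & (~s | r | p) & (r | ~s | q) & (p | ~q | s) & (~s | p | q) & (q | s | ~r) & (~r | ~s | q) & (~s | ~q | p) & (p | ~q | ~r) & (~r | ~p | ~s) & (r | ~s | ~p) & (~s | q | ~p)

4

There are 2^4 = 16 truth assignments over (p, q, r, s).
Check each against the 13 clauses (columns in the order p, q, r, s):
  F F F F  ✓ satisfies all
  F F F T  ✗ fails (~s | r | p)
  F F T F  ✗ fails (~r | q | p)
  F F T T  ✗ fails (~r | q | p)
  F T F F  ✗ fails (p | ~q | s)
  F T F T  ✗ fails (~q | ~s | r)
  F T T F  ✗ fails (p | ~q | s)
  F T T T  ✗ fails (~s | ~q | p)
  T F F F  ✓ satisfies all
  T F F T  ✗ fails (r | ~s | q)
  T F T F  ✗ fails (q | s | ~r)
  T F T T  ✗ fails (~r | ~s | q)
  T T F F  ✓ satisfies all
  T T F T  ✗ fails (~q | ~s | r)
  T T T F  ✓ satisfies all
  T T T T  ✗ fails (~r | ~p | ~s)
4 of the 16 rows are models.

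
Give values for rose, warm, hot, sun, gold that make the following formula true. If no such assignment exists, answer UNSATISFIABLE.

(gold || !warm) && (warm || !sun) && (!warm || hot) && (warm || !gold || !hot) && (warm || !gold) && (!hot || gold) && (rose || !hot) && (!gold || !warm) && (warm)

Unit clause (warm) forces warm = true.
Unit clause (gold) forces gold = true.
But (!gold) is also a unit clause — contradiction.

UNSATISFIABLE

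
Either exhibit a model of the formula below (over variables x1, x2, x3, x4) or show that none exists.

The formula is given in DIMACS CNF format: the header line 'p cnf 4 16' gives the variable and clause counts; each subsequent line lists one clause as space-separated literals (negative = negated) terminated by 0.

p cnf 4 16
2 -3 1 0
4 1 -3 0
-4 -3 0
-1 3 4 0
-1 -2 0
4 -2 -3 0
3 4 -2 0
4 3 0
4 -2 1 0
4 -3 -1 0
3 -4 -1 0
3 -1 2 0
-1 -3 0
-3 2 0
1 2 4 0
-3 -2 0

Try x4 = True.
Unit clause (¬x3) forces x3 = False.
Unit clause (¬x1) forces x1 = False.
All clauses hold; x2 can take either value.

x1 ↦ False; x2 ↦ False; x3 ↦ False; x4 ↦ True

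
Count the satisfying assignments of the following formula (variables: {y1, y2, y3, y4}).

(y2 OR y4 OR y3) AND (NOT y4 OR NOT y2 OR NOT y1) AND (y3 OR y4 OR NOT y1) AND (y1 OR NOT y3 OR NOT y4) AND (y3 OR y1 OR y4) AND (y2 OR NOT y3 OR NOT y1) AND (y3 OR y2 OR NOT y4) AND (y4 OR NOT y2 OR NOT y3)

There are 2^4 = 16 truth assignments over (y1, y2, y3, y4).
Split on y3. With y3 = true, the clauses containing y3 are satisfied and NOT y3 drops from the rest; 1 of the 2^3 = 8 assignments to the other variables satisfy what remains.
With y3 = false, by the same count on the reduced clause set, 1 assignment works.
(One model: y1=F, y2=F, y3=T, y4=F.)
Total: 1 + 1 = 2.

2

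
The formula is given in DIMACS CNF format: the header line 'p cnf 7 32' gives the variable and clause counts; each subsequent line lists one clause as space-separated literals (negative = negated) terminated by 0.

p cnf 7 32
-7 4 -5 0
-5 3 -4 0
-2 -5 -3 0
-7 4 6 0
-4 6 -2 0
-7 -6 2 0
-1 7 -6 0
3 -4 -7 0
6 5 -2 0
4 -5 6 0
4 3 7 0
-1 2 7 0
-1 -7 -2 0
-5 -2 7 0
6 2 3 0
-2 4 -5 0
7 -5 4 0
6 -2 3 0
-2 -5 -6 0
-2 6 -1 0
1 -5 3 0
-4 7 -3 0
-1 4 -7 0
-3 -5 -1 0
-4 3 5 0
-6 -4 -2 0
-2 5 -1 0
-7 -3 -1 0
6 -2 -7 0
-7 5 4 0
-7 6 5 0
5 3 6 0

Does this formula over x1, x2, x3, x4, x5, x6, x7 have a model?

Case x7 = False:
Case x1 = False:
Case x4 = False:
The clause (x3) is unit, so x3 = True.
The clause (¬x5) is unit, so x5 = False.
Case x6 = True:
All clauses hold; x2 can take either value.
A satisfying assignment: x1: False; x2: False; x3: True; x4: False; x5: False; x6: True; x7: False.

Yes, satisfiable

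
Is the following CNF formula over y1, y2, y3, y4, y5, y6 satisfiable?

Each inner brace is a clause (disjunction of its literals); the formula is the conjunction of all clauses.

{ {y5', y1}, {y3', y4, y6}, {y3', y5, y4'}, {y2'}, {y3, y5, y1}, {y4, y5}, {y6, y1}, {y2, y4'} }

Yes

The clause (y2') is unit, so y2 = 0.
The clause (y4') is unit, so y4 = 0.
The clause (y5) is unit, so y5 = 1.
The clause (y1) is unit, so y1 = 1.
Suppose y3 = 0.
All clauses hold; y6 can take either value.
A satisfying assignment: y1: 1, y2: 0, y3: 0, y4: 0, y5: 1, y6: 1.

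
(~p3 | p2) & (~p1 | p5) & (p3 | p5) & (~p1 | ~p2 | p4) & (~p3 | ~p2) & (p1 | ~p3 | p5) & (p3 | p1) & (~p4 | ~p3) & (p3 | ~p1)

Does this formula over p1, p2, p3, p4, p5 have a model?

Branch on p3: set p3 = 0.
From the singleton clause (p5), p5 = 1.
From the singleton clause (p1), p1 = 1.
That conflicts with the unit clause (~p1).
So p3 must be the other value — set p3 = 1.
From the singleton clause (p2), p2 = 1.
That conflicts with the unit clause (~p2).
Neither p3 = 1 nor p3 = 0 works.
No assignment satisfies every clause.

No, unsatisfiable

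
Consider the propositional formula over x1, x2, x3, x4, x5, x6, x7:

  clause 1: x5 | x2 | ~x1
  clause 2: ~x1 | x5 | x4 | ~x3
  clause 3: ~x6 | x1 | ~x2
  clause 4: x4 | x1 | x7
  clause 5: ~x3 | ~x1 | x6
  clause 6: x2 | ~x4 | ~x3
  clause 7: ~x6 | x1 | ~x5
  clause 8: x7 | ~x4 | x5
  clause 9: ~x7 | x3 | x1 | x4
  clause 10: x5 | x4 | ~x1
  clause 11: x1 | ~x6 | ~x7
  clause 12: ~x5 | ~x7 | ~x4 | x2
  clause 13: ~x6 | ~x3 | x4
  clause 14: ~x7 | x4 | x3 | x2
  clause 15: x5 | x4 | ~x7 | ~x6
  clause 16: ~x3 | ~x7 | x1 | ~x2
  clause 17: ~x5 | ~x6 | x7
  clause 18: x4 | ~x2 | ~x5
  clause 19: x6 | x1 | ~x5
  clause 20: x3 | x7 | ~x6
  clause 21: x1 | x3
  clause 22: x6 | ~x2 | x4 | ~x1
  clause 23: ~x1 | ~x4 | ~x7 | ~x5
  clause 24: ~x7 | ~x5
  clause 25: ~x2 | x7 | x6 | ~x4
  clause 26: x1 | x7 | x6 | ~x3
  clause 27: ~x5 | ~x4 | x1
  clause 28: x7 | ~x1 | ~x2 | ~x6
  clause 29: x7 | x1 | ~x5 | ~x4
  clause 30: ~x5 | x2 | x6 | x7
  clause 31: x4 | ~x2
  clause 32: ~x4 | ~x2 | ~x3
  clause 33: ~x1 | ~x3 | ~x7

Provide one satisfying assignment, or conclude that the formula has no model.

x1 ↦ 1,  x2 ↦ 1,  x3 ↦ 0,  x4 ↦ 1,  x5 ↦ 0,  x6 ↦ 1,  x7 ↦ 1

Branch on x1: set x1 = 1.
Branch on x5: set x5 = 0.
(x2) alone gives x2 = 1.
(x4) alone gives x4 = 1.
(x7) alone gives x7 = 1.
(~x3) alone gives x3 = 0.
No clause remains; x6 is free.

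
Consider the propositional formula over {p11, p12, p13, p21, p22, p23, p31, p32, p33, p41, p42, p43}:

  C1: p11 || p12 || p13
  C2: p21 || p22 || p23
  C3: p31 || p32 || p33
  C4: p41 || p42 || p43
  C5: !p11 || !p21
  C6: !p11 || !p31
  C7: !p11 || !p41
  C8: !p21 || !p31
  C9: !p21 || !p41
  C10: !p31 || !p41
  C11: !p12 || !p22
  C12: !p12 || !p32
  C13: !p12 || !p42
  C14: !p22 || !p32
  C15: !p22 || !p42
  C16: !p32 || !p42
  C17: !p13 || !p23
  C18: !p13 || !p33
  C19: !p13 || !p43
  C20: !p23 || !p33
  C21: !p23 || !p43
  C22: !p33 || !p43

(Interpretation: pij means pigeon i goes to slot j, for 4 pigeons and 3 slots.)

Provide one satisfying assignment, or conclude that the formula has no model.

Branch on p11: set p11 = false.
Branch on p12: set p12 = true.
The clause (!p22) is unit, so p22 = false.
The clause (!p32) is unit, so p32 = false.
The clause (!p42) is unit, so p42 = false.
Branch on p21: set p21 = true.
The clause (!p31) is unit, so p31 = false.
The clause (p33) is unit, so p33 = true.
The clause (!p41) is unit, so p41 = false.
The clause (p43) is unit, so p43 = true.
But (!p43) is also a unit clause — contradiction.
Undo p21 and try p21 = false.
The clause (p23) is unit, so p23 = true.
The clause (!p13) is unit, so p13 = false.
The clause (!p33) is unit, so p33 = false.
The clause (p31) is unit, so p31 = true.
The clause (!p41) is unit, so p41 = false.
The clause (p43) is unit, so p43 = true.
But (!p43) is also a unit clause — contradiction.
Both values of p21 lead to a conflict.
Undo p12 and try p12 = false.
The clause (p13) is unit, so p13 = true.
The clause (!p23) is unit, so p23 = false.
The clause (!p33) is unit, so p33 = false.
The clause (!p43) is unit, so p43 = false.
Branch on p21: set p21 = true.
The clause (!p31) is unit, so p31 = false.
The clause (p32) is unit, so p32 = true.
The clause (!p41) is unit, so p41 = false.
The clause (p42) is unit, so p42 = true.
But (!p42) is also a unit clause — contradiction.
Undo p21 and try p21 = false.
The clause (p22) is unit, so p22 = true.
The clause (!p32) is unit, so p32 = false.
The clause (p31) is unit, so p31 = true.
The clause (!p41) is unit, so p41 = false.
The clause (p42) is unit, so p42 = true.
But (!p42) is also a unit clause — contradiction.
Both values of p21 lead to a conflict.
Both values of p12 lead to a conflict.
Undo p11 and try p11 = true.
The clause (!p21) is unit, so p21 = false.
The clause (!p31) is unit, so p31 = false.
The clause (!p41) is unit, so p41 = false.
Branch on p22: set p22 = true.
The clause (!p12) is unit, so p12 = false.
The clause (!p32) is unit, so p32 = false.
The clause (p33) is unit, so p33 = true.
The clause (!p42) is unit, so p42 = false.
The clause (p43) is unit, so p43 = true.
But (!p43) is also a unit clause — contradiction.
Undo p22 and try p22 = false.
The clause (p23) is unit, so p23 = true.
The clause (!p13) is unit, so p13 = false.
The clause (!p33) is unit, so p33 = false.
The clause (p32) is unit, so p32 = true.
The clause (!p12) is unit, so p12 = false.
The clause (!p42) is unit, so p42 = false.
The clause (p43) is unit, so p43 = true.
But (!p43) is also a unit clause — contradiction.
Both values of p22 lead to a conflict.
Both values of p11 lead to a conflict.

UNSATISFIABLE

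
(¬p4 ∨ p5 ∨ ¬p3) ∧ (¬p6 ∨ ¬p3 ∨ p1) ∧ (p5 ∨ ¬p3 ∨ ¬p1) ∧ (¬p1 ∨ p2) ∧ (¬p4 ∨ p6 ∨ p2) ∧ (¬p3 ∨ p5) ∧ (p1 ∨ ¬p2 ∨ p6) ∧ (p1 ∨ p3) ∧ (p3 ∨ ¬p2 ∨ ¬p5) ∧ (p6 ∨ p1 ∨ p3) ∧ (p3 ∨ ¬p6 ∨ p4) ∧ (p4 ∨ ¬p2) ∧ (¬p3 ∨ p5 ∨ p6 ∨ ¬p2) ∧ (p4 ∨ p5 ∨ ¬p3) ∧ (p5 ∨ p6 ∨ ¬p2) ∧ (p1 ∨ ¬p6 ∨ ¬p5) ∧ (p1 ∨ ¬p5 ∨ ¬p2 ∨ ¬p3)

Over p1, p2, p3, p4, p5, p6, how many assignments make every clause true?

4

There are 2^6 = 64 truth assignments over (p1, p2, p3, p4, p5, p6).
Split on p5. With p5 = True, the clauses containing p5 are satisfied and ¬p5 drops from the rest; 3 of the 2^5 = 32 assignments to the other variables satisfy what remains.
With p5 = False, by the same count on the reduced clause set, 1 assignment works.
(One model: p1=F, p2=F, p3=T, p4=F, p5=T, p6=F.)
Total: 3 + 1 = 4.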